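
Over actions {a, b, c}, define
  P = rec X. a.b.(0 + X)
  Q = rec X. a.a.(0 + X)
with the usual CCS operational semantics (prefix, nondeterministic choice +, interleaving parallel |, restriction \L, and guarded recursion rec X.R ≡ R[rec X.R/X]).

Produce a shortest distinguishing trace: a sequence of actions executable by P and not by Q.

Reachable graph of P (3 states):
  u0 = rec X. a.b.(0 + X) → =a=> u1
  u1 = b.(0 + (rec X. a.b.(0 + X))) → =b=> u2
  u2 = 0 + (rec X. a.b.(0 + X)) → =a=> u1
Reachable graph of Q (3 states):
  v0 = rec X. a.a.(0 + X) → =a=> v1
  v1 = a.(0 + (rec X. a.a.(0 + X))) → =a=> v2
  v2 = 0 + (rec X. a.a.(0 + X)) → =a=> v1
Run σ = ⟨ab⟩ on P: start {u0}
  after a @ step 1: {u1}
  after b @ step 2: {u2}
  P completes σ.
Run σ = ⟨ab⟩ on Q: start {v0}
  after a @ step 1: {v1}
  after b @ step 2: ∅  — Q cannot continue

ab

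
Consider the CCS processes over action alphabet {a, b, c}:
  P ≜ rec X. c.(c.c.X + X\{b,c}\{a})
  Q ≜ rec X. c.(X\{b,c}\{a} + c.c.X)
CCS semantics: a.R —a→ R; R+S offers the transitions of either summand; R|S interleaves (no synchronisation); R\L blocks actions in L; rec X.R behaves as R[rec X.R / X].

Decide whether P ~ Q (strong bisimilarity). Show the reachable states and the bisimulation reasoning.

bisimilar

P's transition system — 3 states:
  s0 = rec X. c.(c.c.X + X\{b,c}\{a}) → —c→ s1
  s1 = c.c.(rec X. c.(c.c.X + X\{b,c}\{a})) + (rec X. c.(c.c.X + X\{b,c}\{a}))\{b,c}\{a} → —c→ s2
  s2 = c.(rec X. c.(c.c.X + X\{b,c}\{a})) → —c→ s0
Q's transition system — 3 states:
  t0 = rec X. c.(X\{b,c}\{a} + c.c.X) → —c→ t1
  t1 = (rec X. c.(X\{b,c}\{a} + c.c.X))\{b,c}\{a} + c.c.(rec X. c.(X\{b,c}\{a} + c.c.X)) → —c→ t2
  t2 = c.(rec X. c.(X\{b,c}\{a} + c.c.X)) → —c→ t0
Coarsest stable partition (strong bisimilarity classes):
  B0 = {s0, s1, s2, t0, t1, t2}
s0 ∈ B0, t0 ∈ B0 → same block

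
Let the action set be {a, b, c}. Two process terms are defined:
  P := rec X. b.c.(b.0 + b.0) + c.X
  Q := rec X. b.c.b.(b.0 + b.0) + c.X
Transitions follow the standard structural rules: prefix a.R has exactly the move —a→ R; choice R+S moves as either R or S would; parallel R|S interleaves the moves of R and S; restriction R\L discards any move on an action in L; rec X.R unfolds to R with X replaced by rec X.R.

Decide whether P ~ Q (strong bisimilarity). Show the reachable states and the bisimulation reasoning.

Reachable graph of P (4 states):
  s0 = rec X. b.c.(b.0 + b.0) + c.X :: ··b··> s1, ··c··> s0
  s1 = c.(b.0 + b.0) :: ··c··> s2
  s2 = b.0 + b.0 :: ··b··> s3
  s3 = 0 :: (no moves)
Reachable graph of Q (5 states):
  t0 = rec X. b.c.b.(b.0 + b.0) + c.X :: ··b··> t1, ··c··> t0
  t1 = c.b.(b.0 + b.0) :: ··c··> t2
  t2 = b.(b.0 + b.0) :: ··b··> t3
  t3 = b.0 + b.0 :: ··b··> t4
  t4 = 0 :: (no moves)
Coarsest stable partition (strong bisimilarity classes):
  B0 = {s0}
  B1 = {s1}
  B2 = {s2, t3}
  B3 = {s3, t4}
  B4 = {t0}
  B5 = {t1}
  B6 = {t2}
s0 ∈ B0, t0 ∈ B4 → different blocks

NO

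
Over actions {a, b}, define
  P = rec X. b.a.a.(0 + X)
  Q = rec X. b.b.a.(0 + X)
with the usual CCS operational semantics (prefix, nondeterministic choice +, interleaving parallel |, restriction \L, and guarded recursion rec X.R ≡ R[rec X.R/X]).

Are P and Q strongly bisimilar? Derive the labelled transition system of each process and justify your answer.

P's transition system — 4 states:
  m0 = rec X. b.a.a.(0 + X) ⊢ =b=> m1
  m1 = a.a.(0 + (rec X. b.a.a.(0 + X))) ⊢ =a=> m2
  m2 = a.(0 + (rec X. b.a.a.(0 + X))) ⊢ =a=> m3
  m3 = 0 + (rec X. b.a.a.(0 + X)) ⊢ =b=> m1
Q's transition system — 4 states:
  n0 = rec X. b.b.a.(0 + X) ⊢ =b=> n1
  n1 = b.a.(0 + (rec X. b.b.a.(0 + X))) ⊢ =b=> n2
  n2 = a.(0 + (rec X. b.b.a.(0 + X))) ⊢ =a=> n3
  n3 = 0 + (rec X. b.b.a.(0 + X)) ⊢ =b=> n1
Partition-refinement fixed point:
  B0 = {m0, m3}
  B1 = {m1}
  B2 = {m2}
  B3 = {n0, n3}
  B4 = {n1}
  B5 = {n2}
m0 ∈ B0, n0 ∈ B3 → different blocks

not bisimilar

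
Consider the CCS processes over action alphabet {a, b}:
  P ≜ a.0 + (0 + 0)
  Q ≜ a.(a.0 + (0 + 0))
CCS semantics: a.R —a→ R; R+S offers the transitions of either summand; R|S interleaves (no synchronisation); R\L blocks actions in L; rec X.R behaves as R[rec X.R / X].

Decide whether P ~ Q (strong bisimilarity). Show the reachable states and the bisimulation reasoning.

P ≁ Q

P's transition system — 2 states:
  m0 = a.0 + (0 + 0) ⊢ —a→ m1
  m1 = 0 ⊢ deadlocked
Q's transition system — 3 states:
  n0 = a.(a.0 + (0 + 0)) ⊢ —a→ n1
  n1 = a.0 + (0 + 0) ⊢ —a→ n2
  n2 = 0 ⊢ deadlocked
Bisimilarity quotient blocks:
  B0 = {m0, n1}
  B1 = {m1, n2}
  B2 = {n0}
m0 ∈ B0, n0 ∈ B2 → different blocks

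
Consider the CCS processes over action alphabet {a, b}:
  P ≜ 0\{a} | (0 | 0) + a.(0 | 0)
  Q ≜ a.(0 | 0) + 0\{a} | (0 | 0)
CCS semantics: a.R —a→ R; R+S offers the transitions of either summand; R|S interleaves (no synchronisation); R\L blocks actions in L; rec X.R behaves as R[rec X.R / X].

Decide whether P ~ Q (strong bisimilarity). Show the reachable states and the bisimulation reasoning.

Reachable graph of P (2 states):
  m0 = 0\{a} | (0 | 0) + a.(0 | 0) → ··a··> m1
  m1 = 0 | 0 → ·
Reachable graph of Q (2 states):
  n0 = a.(0 | 0) + 0\{a} | (0 | 0) → ··a··> n1
  n1 = 0 | 0 → ·
Bisimilarity quotient blocks:
  B0 = {m0, n0}
  B1 = {m1, n1}
m0 ∈ B0, n0 ∈ B0 → same block

P ~ Q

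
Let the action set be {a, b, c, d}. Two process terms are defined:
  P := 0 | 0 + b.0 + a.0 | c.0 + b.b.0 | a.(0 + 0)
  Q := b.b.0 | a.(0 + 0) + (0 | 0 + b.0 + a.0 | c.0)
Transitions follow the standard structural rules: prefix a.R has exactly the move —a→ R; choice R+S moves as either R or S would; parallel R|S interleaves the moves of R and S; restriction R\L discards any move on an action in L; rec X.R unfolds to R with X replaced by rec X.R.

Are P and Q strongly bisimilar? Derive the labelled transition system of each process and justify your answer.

P's transition system — 10 states:
  p0 = 0 | 0 + b.0 + a.0 | c.0 + b.b.0 | a.(0 + 0) ⊢ --a--▸ p1, --a--▸ p2, --b--▸ p3, --b--▸ p4, --c--▸ p5
  p1 = 0 | c.0 ⊢ --c--▸ p6
  p2 = b.b.0 | (0 + 0) ⊢ --b--▸ p7
  p3 = 0 ⊢ ·
  p4 = b.0 | a.(0 + 0) ⊢ --a--▸ p7, --b--▸ p8
  p5 = a.0 | 0 ⊢ --a--▸ p6
  p6 = 0 | 0 ⊢ ·
  p7 = b.0 | (0 + 0) ⊢ --b--▸ p9
  p8 = 0 | a.(0 + 0) ⊢ --a--▸ p9
  p9 = 0 | (0 + 0) ⊢ ·
Q's transition system — 10 states:
  q0 = b.b.0 | a.(0 + 0) + (0 | 0 + b.0 + a.0 | c.0) ⊢ --a--▸ q1, --a--▸ q2, --b--▸ q3, --b--▸ q4, --c--▸ q5
  q1 = 0 | c.0 ⊢ --c--▸ q6
  q2 = b.b.0 | (0 + 0) ⊢ --b--▸ q7
  q3 = 0 ⊢ ·
  q4 = b.0 | a.(0 + 0) ⊢ --a--▸ q7, --b--▸ q8
  q5 = a.0 | 0 ⊢ --a--▸ q6
  q6 = 0 | 0 ⊢ ·
  q7 = b.0 | (0 + 0) ⊢ --b--▸ q9
  q8 = 0 | a.(0 + 0) ⊢ --a--▸ q9
  q9 = 0 | (0 + 0) ⊢ ·
Bisimilarity quotient blocks:
  B0 = {p0, q0}
  B1 = {p4, q4}
  B2 = {p7, q7}
  B3 = {p3, p6, p9, q3, q6, q9}
  B4 = {p5, p8, q5, q8}
  B5 = {p2, q2}
  B6 = {p1, q1}
p0 ∈ B0, q0 ∈ B0 → same block

bisimilar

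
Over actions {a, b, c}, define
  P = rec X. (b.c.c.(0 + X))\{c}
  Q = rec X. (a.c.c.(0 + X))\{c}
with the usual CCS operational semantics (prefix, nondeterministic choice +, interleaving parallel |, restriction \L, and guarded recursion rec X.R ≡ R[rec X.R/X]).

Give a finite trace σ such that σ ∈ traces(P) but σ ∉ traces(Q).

b

LTS(P): 2 reachable states
  m0 = rec X. (b.c.c.(0 + X))\{c} ⊢ ··b··> m1
  m1 = (c.c.(0 + (rec X. (b.c.c.(0 + X))\{c})))\{c} ⊢ ·
LTS(Q): 2 reachable states
  n0 = rec X. (a.c.c.(0 + X))\{c} ⊢ ··a··> n1
  n1 = (c.c.(0 + (rec X. (a.c.c.(0 + X))\{c})))\{c} ⊢ ·
Executing b from P (initial set {m0}):
  step 1 (b): {m1}
  P completes σ.
Executing b from Q (initial set {n0}):
  step 1 (b): ∅  — Q cannot continue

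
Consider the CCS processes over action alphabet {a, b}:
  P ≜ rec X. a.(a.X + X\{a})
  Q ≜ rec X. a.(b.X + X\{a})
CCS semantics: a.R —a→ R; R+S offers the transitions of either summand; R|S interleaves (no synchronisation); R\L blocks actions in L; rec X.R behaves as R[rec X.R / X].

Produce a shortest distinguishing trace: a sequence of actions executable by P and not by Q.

Reachable graph of P (2 states):
  s0 = rec X. a.(a.X + X\{a}) :: —a→ s1
  s1 = a.(rec X. a.(a.X + X\{a})) + (rec X. a.(a.X + X\{a}))\{a} :: —a→ s0
Reachable graph of Q (2 states):
  t0 = rec X. a.(b.X + X\{a}) :: —a→ t1
  t1 = b.(rec X. a.(b.X + X\{a})) + (rec X. a.(b.X + X\{a}))\{a} :: —b→ t0
Executing aa from P (initial set {s0}):
  [1] a ⇒ {s1}
  [2] a ⇒ {s0}
  P completes σ.
Executing aa from Q (initial set {t0}):
  [1] a ⇒ {t1}
  [2] a ⇒ ∅  — Q cannot continue

aa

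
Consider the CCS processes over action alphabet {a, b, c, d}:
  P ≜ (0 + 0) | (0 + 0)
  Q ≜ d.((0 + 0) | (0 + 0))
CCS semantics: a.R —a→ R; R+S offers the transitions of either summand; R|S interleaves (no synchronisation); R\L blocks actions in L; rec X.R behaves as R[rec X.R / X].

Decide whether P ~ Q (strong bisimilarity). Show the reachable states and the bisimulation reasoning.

P's transition system — 1 states:
  s0 = (0 + 0) | (0 + 0) | ∅
Q's transition system — 2 states:
  t0 = d.((0 + 0) | (0 + 0)) | —d→ t1
  t1 = (0 + 0) | (0 + 0) | ∅
Partition-refinement fixed point:
  B0 = {s0, t1}
  B1 = {t0}
s0 ∈ B0, t0 ∈ B1 → different blocks

NO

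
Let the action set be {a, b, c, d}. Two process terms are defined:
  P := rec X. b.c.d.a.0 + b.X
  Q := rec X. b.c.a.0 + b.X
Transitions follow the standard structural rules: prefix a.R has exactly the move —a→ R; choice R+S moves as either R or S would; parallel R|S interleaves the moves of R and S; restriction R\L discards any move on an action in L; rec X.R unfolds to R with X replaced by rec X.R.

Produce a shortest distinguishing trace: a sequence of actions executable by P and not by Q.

bcd

LTS(P): 5 reachable states
  m0 = rec X. b.c.d.a.0 + b.X :: —b→ m0, —b→ m1
  m1 = c.d.a.0 :: —c→ m2
  m2 = d.a.0 :: —d→ m3
  m3 = a.0 :: —a→ m4
  m4 = 0 :: ·
LTS(Q): 4 reachable states
  n0 = rec X. b.c.a.0 + b.X :: —b→ n0, —b→ n1
  n1 = c.a.0 :: —c→ n2
  n2 = a.0 :: —a→ n3
  n3 = 0 :: ·
Trace ⟨bcd⟩ through P, begin at {m0}:
  [1] b ⇒ {m0, m1}
  [2] c ⇒ {m2}
  [3] d ⇒ {m3}
  — P admits the full trace.
Trace ⟨bcd⟩ through Q, begin at {n0}:
  [1] b ⇒ {n0, n1}
  [2] c ⇒ {n2}
  [3] d ⇒ ∅  — Q cannot continue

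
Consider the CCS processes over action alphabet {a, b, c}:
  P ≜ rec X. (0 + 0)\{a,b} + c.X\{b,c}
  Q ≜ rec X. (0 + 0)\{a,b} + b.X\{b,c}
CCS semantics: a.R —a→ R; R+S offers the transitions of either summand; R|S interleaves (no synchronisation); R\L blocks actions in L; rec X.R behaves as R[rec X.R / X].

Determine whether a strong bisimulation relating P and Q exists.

P's transition system — 2 states:
  s0 = rec X. (0 + 0)\{a,b} + c.X\{b,c} | -c-> s1
  s1 = (rec X. (0 + 0)\{a,b} + c.X\{b,c})\{b,c} | stopped
Q's transition system — 2 states:
  t0 = rec X. (0 + 0)\{a,b} + b.X\{b,c} | -b-> t1
  t1 = (rec X. (0 + 0)\{a,b} + b.X\{b,c})\{b,c} | stopped
Partition-refinement fixed point:
  B0 = {s0}
  B1 = {s1, t1}
  B2 = {t0}
s0 ∈ B0, t0 ∈ B2 → different blocks

not bisimilar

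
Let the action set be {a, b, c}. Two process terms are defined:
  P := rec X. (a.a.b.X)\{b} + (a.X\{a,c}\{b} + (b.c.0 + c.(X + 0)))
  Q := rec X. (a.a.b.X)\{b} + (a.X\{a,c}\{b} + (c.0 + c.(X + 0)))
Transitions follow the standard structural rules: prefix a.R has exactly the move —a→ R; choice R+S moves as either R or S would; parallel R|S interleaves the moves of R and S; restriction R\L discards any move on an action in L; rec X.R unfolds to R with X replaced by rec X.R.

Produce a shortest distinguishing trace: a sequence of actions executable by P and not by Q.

b

Reachable graph of P (7 states):
  s0 = rec X. (a.a.b.X)\{b} + (a.X\{a,c}\{b} + (b.c.0 + c.(X + 0))) :: -a-> s1, -a-> s2, -b-> s3, -c-> s4
  s1 = (a.b.(rec X. (a.a.b.X)\{b} + (a.X\{a,c}\{b} + (b.c.0 + c.(X + 0)))))\{b} :: -a-> s5
  s2 = (rec X. (a.a.b.X)\{b} + (a.X\{a,c}\{b} + (b.c.0 + c.(X + 0))))\{a,c}\{b} :: ·
  s3 = c.0 :: -c-> s6
  s4 = (rec X. (a.a.b.X)\{b} + (a.X\{a,c}\{b} + (b.c.0 + c.(X + 0)))) + 0 :: -a-> s1, -a-> s2, -b-> s3, -c-> s4
  s5 = (b.(rec X. (a.a.b.X)\{b} + (a.X\{a,c}\{b} + (b.c.0 + c.(X + 0)))))\{b} :: ·
  s6 = 0 :: ·
Reachable graph of Q (6 states):
  t0 = rec X. (a.a.b.X)\{b} + (a.X\{a,c}\{b} + (c.0 + c.(X + 0))) :: -a-> t1, -a-> t2, -c-> t3, -c-> t4
  t1 = (a.b.(rec X. (a.a.b.X)\{b} + (a.X\{a,c}\{b} + (c.0 + c.(X + 0)))))\{b} :: -a-> t5
  t2 = (rec X. (a.a.b.X)\{b} + (a.X\{a,c}\{b} + (c.0 + c.(X + 0))))\{a,c}\{b} :: ·
  t3 = (rec X. (a.a.b.X)\{b} + (a.X\{a,c}\{b} + (c.0 + c.(X + 0)))) + 0 :: -a-> t1, -a-> t2, -c-> t3, -c-> t4
  t4 = 0 :: ·
  t5 = (b.(rec X. (a.a.b.X)\{b} + (a.X\{a,c}\{b} + (c.0 + c.(X + 0)))))\{b} :: ·
Run σ = ⟨b⟩ on P: start {s0}
  step 1 (b): {s3}
  — P admits the full trace.
Run σ = ⟨b⟩ on Q: start {t0}
  step 1 (b): no successor for Q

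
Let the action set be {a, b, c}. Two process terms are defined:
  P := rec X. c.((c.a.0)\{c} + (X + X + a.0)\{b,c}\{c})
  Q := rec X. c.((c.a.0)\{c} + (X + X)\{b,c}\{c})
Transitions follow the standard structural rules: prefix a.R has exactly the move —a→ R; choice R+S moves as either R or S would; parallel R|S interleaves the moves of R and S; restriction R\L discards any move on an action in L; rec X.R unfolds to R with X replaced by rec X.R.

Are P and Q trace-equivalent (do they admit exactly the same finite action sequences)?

Reachable graph of P (3 states):
  s0 = rec X. c.((c.a.0)\{c} + (X + X + a.0)\{b,c}\{c}) :: ··c··> s1
  s1 = (c.a.0)\{c} + ((rec X. c.((c.a.0)\{c} + (X + X + a.0)\{b,c}\{c})) + (rec X. c.((c.a.0)\{c} + (X + X + a.0)\{b,c}\{c})) + a.0)\{b,c}\{c} :: ··a··> s2
  s2 = 0\{b,c}\{c} :: (no moves)
Reachable graph of Q (2 states):
  t0 = rec X. c.((c.a.0)\{c} + (X + X)\{b,c}\{c}) :: ··c··> t1
  t1 = (c.a.0)\{c} + ((rec X. c.((c.a.0)\{c} + (X + X)\{b,c}\{c})) + (rec X. c.((c.a.0)\{c} + (X + X)\{b,c}\{c})))\{b,c}\{c} :: (no moves)
Executing ca from P (initial set {s0}):
  step 1 (c): {s1}
  step 2 (a): {s2}
  — P admits the full trace.
Executing ca from Q (initial set {t0}):
  step 1 (c): {t1}
  step 2 (a): ∅  — Q cannot continue

NO — witness ⟨ca⟩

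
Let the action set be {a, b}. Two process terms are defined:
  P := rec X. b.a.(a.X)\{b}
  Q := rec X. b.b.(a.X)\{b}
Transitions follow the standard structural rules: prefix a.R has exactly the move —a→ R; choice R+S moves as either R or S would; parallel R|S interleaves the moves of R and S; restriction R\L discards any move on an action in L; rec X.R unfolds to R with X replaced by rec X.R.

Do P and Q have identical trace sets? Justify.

NO — witness ⟨ba⟩

LTS(P): 4 reachable states
  m0 = rec X. b.a.(a.X)\{b} | --b--▸ m1
  m1 = a.(a.(rec X. b.a.(a.X)\{b}))\{b} | --a--▸ m2
  m2 = (a.(rec X. b.a.(a.X)\{b}))\{b} | --a--▸ m3
  m3 = (rec X. b.a.(a.X)\{b})\{b} | ∅
LTS(Q): 4 reachable states
  n0 = rec X. b.b.(a.X)\{b} | --b--▸ n1
  n1 = b.(a.(rec X. b.b.(a.X)\{b}))\{b} | --b--▸ n2
  n2 = (a.(rec X. b.b.(a.X)\{b}))\{b} | --a--▸ n3
  n3 = (rec X. b.b.(a.X)\{b})\{b} | ∅
Trace ⟨ba⟩ through P, begin at {m0}:
  after b @ step 1: {m1}
  after a @ step 2: {m2}
  — P admits the full trace.
Trace ⟨ba⟩ through Q, begin at {n0}:
  after b @ step 1: {n1}
  after a @ step 2: ∅  — Q cannot continue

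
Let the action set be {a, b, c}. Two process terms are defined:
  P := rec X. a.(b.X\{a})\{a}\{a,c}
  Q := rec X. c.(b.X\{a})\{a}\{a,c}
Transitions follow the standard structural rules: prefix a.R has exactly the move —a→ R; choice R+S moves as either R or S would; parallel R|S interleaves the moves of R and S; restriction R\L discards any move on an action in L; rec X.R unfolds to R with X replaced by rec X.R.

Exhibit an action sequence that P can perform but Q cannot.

Reachable graph of P (3 states):
  s0 = rec X. a.(b.X\{a})\{a}\{a,c} → --a--▸ s1
  s1 = (b.(rec X. a.(b.X\{a})\{a}\{a,c})\{a})\{a}\{a,c} → --b--▸ s2
  s2 = (rec X. a.(b.X\{a})\{a}\{a,c})\{a}\{a}\{a,c} → ·
Reachable graph of Q (3 states):
  t0 = rec X. c.(b.X\{a})\{a}\{a,c} → --c--▸ t1
  t1 = (b.(rec X. c.(b.X\{a})\{a}\{a,c})\{a})\{a}\{a,c} → --b--▸ t2
  t2 = (rec X. c.(b.X\{a})\{a}\{a,c})\{a}\{a}\{a,c} → ·
Run σ = ⟨a⟩ on P: start {s0}
  after a @ step 1: {s1}
  ✓ P
Run σ = ⟨a⟩ on Q: start {t0}
  after a @ step 1: ∅ (Q stuck)

a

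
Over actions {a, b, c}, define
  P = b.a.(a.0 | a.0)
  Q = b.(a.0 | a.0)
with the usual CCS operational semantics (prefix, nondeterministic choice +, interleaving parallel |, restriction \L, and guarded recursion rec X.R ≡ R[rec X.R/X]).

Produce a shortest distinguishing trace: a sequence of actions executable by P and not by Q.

baaa

P's transition system — 6 states:
  u0 = b.a.(a.0 | a.0) | =b=> u1
  u1 = a.(a.0 | a.0) | =a=> u2
  u2 = a.0 | a.0 | =a=> u3, =a=> u4
  u3 = 0 | a.0 | =a=> u5
  u4 = a.0 | 0 | =a=> u5
  u5 = 0 | 0 | ∅
Q's transition system — 5 states:
  v0 = b.(a.0 | a.0) | =b=> v1
  v1 = a.0 | a.0 | =a=> v2, =a=> v3
  v2 = 0 | a.0 | =a=> v4
  v3 = a.0 | 0 | =a=> v4
  v4 = 0 | 0 | ∅
Executing baaa from P (initial set {u0}):
  [1] b ⇒ {u1}
  [2] a ⇒ {u2}
  [3] a ⇒ {u3, u4}
  [4] a ⇒ {u5}
  — P admits the full trace.
Executing baaa from Q (initial set {v0}):
  [1] b ⇒ {v1}
  [2] a ⇒ {v2, v3}
  [3] a ⇒ {v4}
  [4] a ⇒ ∅  — Q cannot continue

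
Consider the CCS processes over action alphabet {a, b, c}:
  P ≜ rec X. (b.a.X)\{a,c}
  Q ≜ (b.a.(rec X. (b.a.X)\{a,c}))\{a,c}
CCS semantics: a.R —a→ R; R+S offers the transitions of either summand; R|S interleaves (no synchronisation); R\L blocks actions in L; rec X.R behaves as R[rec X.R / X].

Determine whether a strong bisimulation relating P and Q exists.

LTS(P): 2 reachable states
  m0 = rec X. (b.a.X)\{a,c} :: --b--▸ m1
  m1 = (a.(rec X. (b.a.X)\{a,c}))\{a,c} :: stopped
LTS(Q): 2 reachable states
  n0 = (b.a.(rec X. (b.a.X)\{a,c}))\{a,c} :: --b--▸ n1
  n1 = (a.(rec X. (b.a.X)\{a,c}))\{a,c} :: stopped
Bisimilarity quotient blocks:
  B0 = {m0, n0}
  B1 = {m1, n1}
m0 ∈ B0, n0 ∈ B0 → same block

YES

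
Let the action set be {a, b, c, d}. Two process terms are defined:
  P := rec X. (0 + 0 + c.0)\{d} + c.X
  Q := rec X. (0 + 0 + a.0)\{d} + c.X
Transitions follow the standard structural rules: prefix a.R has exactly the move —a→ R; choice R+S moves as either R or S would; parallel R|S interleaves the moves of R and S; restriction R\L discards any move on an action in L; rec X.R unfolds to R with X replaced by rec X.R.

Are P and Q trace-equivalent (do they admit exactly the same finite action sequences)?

P's transition system — 2 states:
  m0 = rec X. (0 + 0 + c.0)\{d} + c.X → ··c··> m0, ··c··> m1
  m1 = 0\{d} → ∅
Q's transition system — 2 states:
  n0 = rec X. (0 + 0 + a.0)\{d} + c.X → ··a··> n1, ··c··> n0
  n1 = 0\{d} → ∅
Trace ⟨a⟩ through Q, begin at {n0}:
  after a @ step 1: {n1}
  Q completes σ.
Trace ⟨a⟩ through P, begin at {m0}:
  after a @ step 1: no successor for P

trace-distinct — witness ⟨a⟩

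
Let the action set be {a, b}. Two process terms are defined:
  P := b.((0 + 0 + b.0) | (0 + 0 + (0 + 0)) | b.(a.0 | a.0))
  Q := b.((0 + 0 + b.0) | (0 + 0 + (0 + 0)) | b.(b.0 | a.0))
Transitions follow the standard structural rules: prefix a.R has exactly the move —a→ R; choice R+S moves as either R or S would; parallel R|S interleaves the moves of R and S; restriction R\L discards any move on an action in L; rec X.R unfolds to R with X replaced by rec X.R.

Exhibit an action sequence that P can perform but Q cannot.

Reachable graph of P (11 states):
  u0 = b.((0 + 0 + b.0) | (0 + 0 + (0 + 0)) | b.(a.0 | a.0)) :: =b=> u1
  u1 = (0 + 0 + b.0) | (0 + 0 + (0 + 0)) | b.(a.0 | a.0) :: =b=> u2, =b=> u3
  u2 = (0 + 0 + b.0) | (0 + 0 + (0 + 0)) | (a.0 | a.0) :: =a=> u4, =a=> u5, =b=> u6
  u3 = 0 | (0 + 0 + (0 + 0)) | b.(a.0 | a.0) :: =b=> u6
  u4 = (0 + 0 + b.0) | (0 + 0 + (0 + 0)) | (0 | a.0) :: =a=> u7, =b=> u8
  u5 = (0 + 0 + b.0) | (0 + 0 + (0 + 0)) | (a.0 | 0) :: =a=> u7, =b=> u9
  u6 = 0 | (0 + 0 + (0 + 0)) | (a.0 | a.0) :: =a=> u8, =a=> u9
  u7 = (0 + 0 + b.0) | (0 + 0 + (0 + 0)) | (0 | 0) :: =b=> u10
  u8 = 0 | (0 + 0 + (0 + 0)) | (0 | a.0) :: =a=> u10
  u9 = 0 | (0 + 0 + (0 + 0)) | (a.0 | 0) :: =a=> u10
  u10 = 0 | (0 + 0 + (0 + 0)) | (0 | 0) :: stopped
Reachable graph of Q (11 states):
  v0 = b.((0 + 0 + b.0) | (0 + 0 + (0 + 0)) | b.(b.0 | a.0)) :: =b=> v1
  v1 = (0 + 0 + b.0) | (0 + 0 + (0 + 0)) | b.(b.0 | a.0) :: =b=> v2, =b=> v3
  v2 = (0 + 0 + b.0) | (0 + 0 + (0 + 0)) | (b.0 | a.0) :: =a=> v4, =b=> v5, =b=> v6
  v3 = 0 | (0 + 0 + (0 + 0)) | b.(b.0 | a.0) :: =b=> v6
  v4 = (0 + 0 + b.0) | (0 + 0 + (0 + 0)) | (b.0 | 0) :: =b=> v7, =b=> v8
  v5 = (0 + 0 + b.0) | (0 + 0 + (0 + 0)) | (0 | a.0) :: =a=> v7, =b=> v9
  v6 = 0 | (0 + 0 + (0 + 0)) | (b.0 | a.0) :: =a=> v8, =b=> v9
  v7 = (0 + 0 + b.0) | (0 + 0 + (0 + 0)) | (0 | 0) :: =b=> v10
  v8 = 0 | (0 + 0 + (0 + 0)) | (b.0 | 0) :: =b=> v10
  v9 = 0 | (0 + 0 + (0 + 0)) | (0 | a.0) :: =a=> v10
  v10 = 0 | (0 + 0 + (0 + 0)) | (0 | 0) :: stopped
Executing bbaa from P (initial set {u0}):
  step 1 (b): {u1}
  step 2 (b): {u2, u3}
  step 3 (a): {u4, u5}
  step 4 (a): {u7}
  ✓ P
Executing bbaa from Q (initial set {v0}):
  step 1 (b): {v1}
  step 2 (b): {v2, v3}
  step 3 (a): {v4}
  step 4 (a): ∅  — Q cannot continue

bbaa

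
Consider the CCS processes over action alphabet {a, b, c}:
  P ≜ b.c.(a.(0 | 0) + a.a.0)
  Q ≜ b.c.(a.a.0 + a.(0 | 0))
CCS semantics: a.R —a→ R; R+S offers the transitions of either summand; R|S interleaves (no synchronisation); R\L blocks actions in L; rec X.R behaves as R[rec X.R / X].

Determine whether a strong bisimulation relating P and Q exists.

P ~ Q

Reachable graph of P (6 states):
  u0 = b.c.(a.(0 | 0) + a.a.0) | -b-> u1
  u1 = c.(a.(0 | 0) + a.a.0) | -c-> u2
  u2 = a.(0 | 0) + a.a.0 | -a-> u3, -a-> u4
  u3 = 0 | 0 | ·
  u4 = a.0 | -a-> u5
  u5 = 0 | ·
Reachable graph of Q (6 states):
  v0 = b.c.(a.a.0 + a.(0 | 0)) | -b-> v1
  v1 = c.(a.a.0 + a.(0 | 0)) | -c-> v2
  v2 = a.a.0 + a.(0 | 0) | -a-> v3, -a-> v4
  v3 = 0 | 0 | ·
  v4 = a.0 | -a-> v5
  v5 = 0 | ·
Partition-refinement fixed point:
  B0 = {u0, v0}
  B1 = {u1, v1}
  B2 = {u2, v2}
  B3 = {u3, u5, v3, v5}
  B4 = {u4, v4}
u0 ∈ B0, v0 ∈ B0 → same block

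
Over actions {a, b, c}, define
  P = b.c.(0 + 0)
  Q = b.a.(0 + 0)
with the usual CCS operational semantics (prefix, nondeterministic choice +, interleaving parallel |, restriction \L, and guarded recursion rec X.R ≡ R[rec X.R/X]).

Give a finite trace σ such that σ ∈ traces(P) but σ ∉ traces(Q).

P's transition system — 3 states:
  m0 = b.c.(0 + 0) → ··b··> m1
  m1 = c.(0 + 0) → ··c··> m2
  m2 = 0 + 0 → stopped
Q's transition system — 3 states:
  n0 = b.a.(0 + 0) → ··b··> n1
  n1 = a.(0 + 0) → ··a··> n2
  n2 = 0 + 0 → stopped
Executing bc from P (initial set {m0}):
  [1] b ⇒ {m1}
  [2] c ⇒ {m2}
  ✓ P
Executing bc from Q (initial set {n0}):
  [1] b ⇒ {n1}
  [2] c ⇒ no successor for Q

bc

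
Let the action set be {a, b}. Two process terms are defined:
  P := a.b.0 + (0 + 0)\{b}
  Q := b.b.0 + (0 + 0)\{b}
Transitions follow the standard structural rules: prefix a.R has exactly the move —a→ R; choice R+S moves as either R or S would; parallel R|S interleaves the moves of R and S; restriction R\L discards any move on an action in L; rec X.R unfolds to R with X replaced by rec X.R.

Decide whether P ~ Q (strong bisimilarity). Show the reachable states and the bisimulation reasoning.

not bisimilar

Reachable graph of P (3 states):
  m0 = a.b.0 + (0 + 0)\{b} ⊢ --a--▸ m1
  m1 = b.0 ⊢ --b--▸ m2
  m2 = 0 ⊢ ·
Reachable graph of Q (3 states):
  n0 = b.b.0 + (0 + 0)\{b} ⊢ --b--▸ n1
  n1 = b.0 ⊢ --b--▸ n2
  n2 = 0 ⊢ ·
Bisimilarity quotient blocks:
  B0 = {m0}
  B1 = {m1, n1}
  B2 = {m2, n2}
  B3 = {n0}
m0 ∈ B0, n0 ∈ B3 → different blocks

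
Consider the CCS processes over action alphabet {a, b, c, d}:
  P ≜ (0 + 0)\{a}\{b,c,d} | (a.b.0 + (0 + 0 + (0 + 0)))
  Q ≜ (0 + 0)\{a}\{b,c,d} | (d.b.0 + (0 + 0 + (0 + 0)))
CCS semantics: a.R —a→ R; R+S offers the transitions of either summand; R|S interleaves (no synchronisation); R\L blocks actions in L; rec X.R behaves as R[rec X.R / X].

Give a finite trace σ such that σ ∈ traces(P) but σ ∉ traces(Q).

Reachable graph of P (3 states):
  m0 = (0 + 0)\{a}\{b,c,d} | (a.b.0 + (0 + 0 + (0 + 0))) :: --a--▸ m1
  m1 = (0 + 0)\{a}\{b,c,d} | b.0 :: --b--▸ m2
  m2 = (0 + 0)\{a}\{b,c,d} | 0 :: ·
Reachable graph of Q (3 states):
  n0 = (0 + 0)\{a}\{b,c,d} | (d.b.0 + (0 + 0 + (0 + 0))) :: --d--▸ n1
  n1 = (0 + 0)\{a}\{b,c,d} | b.0 :: --b--▸ n2
  n2 = (0 + 0)\{a}\{b,c,d} | 0 :: ·
Executing a from P (initial set {m0}):
  after a @ step 1: {m1}
  — P admits the full trace.
Executing a from Q (initial set {n0}):
  after a @ step 1: no successor for Q

a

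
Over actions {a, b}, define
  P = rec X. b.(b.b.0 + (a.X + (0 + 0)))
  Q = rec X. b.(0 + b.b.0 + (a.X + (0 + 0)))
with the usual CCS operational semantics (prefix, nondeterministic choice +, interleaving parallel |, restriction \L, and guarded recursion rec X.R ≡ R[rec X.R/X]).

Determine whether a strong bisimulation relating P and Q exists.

Reachable graph of P (4 states):
  s0 = rec X. b.(b.b.0 + (a.X + (0 + 0))) :: --b--▸ s1
  s1 = b.b.0 + (a.(rec X. b.(b.b.0 + (a.X + (0 + 0)))) + (0 + 0)) :: --a--▸ s0, --b--▸ s2
  s2 = b.0 :: --b--▸ s3
  s3 = 0 :: ∅
Reachable graph of Q (4 states):
  t0 = rec X. b.(0 + b.b.0 + (a.X + (0 + 0))) :: --b--▸ t1
  t1 = 0 + b.b.0 + (a.(rec X. b.(0 + b.b.0 + (a.X + (0 + 0)))) + (0 + 0)) :: --a--▸ t0, --b--▸ t2
  t2 = b.0 :: --b--▸ t3
  t3 = 0 :: ∅
Bisimilarity quotient blocks:
  B0 = {s0, t0}
  B1 = {s1, t1}
  B2 = {s2, t2}
  B3 = {s3, t3}
s0 ∈ B0, t0 ∈ B0 → same block

bisimilar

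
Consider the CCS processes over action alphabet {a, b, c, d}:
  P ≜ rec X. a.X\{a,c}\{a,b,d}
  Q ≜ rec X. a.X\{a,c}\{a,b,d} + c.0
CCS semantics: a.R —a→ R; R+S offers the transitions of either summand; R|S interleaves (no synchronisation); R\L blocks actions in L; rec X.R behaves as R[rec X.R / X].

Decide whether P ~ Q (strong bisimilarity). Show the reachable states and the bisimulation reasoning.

P's transition system — 2 states:
  m0 = rec X. a.X\{a,c}\{a,b,d} ⊢ --a--▸ m1
  m1 = (rec X. a.X\{a,c}\{a,b,d})\{a,c}\{a,b,d} ⊢ deadlocked
Q's transition system — 3 states:
  n0 = rec X. a.X\{a,c}\{a,b,d} + c.0 ⊢ --a--▸ n1, --c--▸ n2
  n1 = (rec X. a.X\{a,c}\{a,b,d} + c.0)\{a,c}\{a,b,d} ⊢ deadlocked
  n2 = 0 ⊢ deadlocked
Partition-refinement fixed point:
  B0 = {m0}
  B1 = {m1, n1, n2}
  B2 = {n0}
m0 ∈ B0, n0 ∈ B2 → different blocks

not bisimilar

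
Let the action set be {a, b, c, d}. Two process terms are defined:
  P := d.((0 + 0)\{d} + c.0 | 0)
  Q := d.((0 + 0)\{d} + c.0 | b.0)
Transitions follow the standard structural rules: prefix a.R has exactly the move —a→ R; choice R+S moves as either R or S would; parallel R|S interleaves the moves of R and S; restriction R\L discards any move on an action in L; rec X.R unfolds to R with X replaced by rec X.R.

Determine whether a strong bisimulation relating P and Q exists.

not bisimilar

P's transition system — 3 states:
  u0 = d.((0 + 0)\{d} + c.0 | 0) | --d--▸ u1
  u1 = (0 + 0)\{d} + c.0 | 0 | --c--▸ u2
  u2 = 0 | 0 | deadlocked
Q's transition system — 5 states:
  v0 = d.((0 + 0)\{d} + c.0 | b.0) | --d--▸ v1
  v1 = (0 + 0)\{d} + c.0 | b.0 | --b--▸ v2, --c--▸ v3
  v2 = c.0 | 0 | --c--▸ v4
  v3 = 0 | b.0 | --b--▸ v4
  v4 = 0 | 0 | deadlocked
Partition-refinement fixed point:
  B0 = {u0}
  B1 = {u1, v2}
  B2 = {u2, v4}
  B3 = {v0}
  B4 = {v1}
  B5 = {v3}
u0 ∈ B0, v0 ∈ B3 → different blocks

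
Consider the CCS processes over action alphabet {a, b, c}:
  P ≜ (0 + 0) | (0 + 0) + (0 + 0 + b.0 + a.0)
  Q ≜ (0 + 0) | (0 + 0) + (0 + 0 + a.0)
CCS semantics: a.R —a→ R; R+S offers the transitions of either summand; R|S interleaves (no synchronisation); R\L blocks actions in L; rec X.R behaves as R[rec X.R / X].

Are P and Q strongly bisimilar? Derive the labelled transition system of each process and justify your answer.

Reachable graph of P (2 states):
  m0 = (0 + 0) | (0 + 0) + (0 + 0 + b.0 + a.0) → -a-> m1, -b-> m1
  m1 = 0 → (no moves)
Reachable graph of Q (2 states):
  n0 = (0 + 0) | (0 + 0) + (0 + 0 + a.0) → -a-> n1
  n1 = 0 → (no moves)
Coarsest stable partition (strong bisimilarity classes):
  B0 = {m0}
  B1 = {m1, n1}
  B2 = {n0}
m0 ∈ B0, n0 ∈ B2 → different blocks

not bisimilar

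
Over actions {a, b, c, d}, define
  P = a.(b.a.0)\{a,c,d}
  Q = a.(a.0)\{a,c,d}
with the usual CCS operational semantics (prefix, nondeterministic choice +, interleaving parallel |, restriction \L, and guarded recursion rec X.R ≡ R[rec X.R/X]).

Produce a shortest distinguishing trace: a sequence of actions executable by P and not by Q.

ab

P's transition system — 3 states:
  p0 = a.(b.a.0)\{a,c,d} :: =a=> p1
  p1 = (b.a.0)\{a,c,d} :: =b=> p2
  p2 = (a.0)\{a,c,d} :: deadlocked
Q's transition system — 2 states:
  q0 = a.(a.0)\{a,c,d} :: =a=> q1
  q1 = (a.0)\{a,c,d} :: deadlocked
Run σ = ⟨ab⟩ on P: start {p0}
  [1] a ⇒ {p1}
  [2] b ⇒ {p2}
  — P admits the full trace.
Run σ = ⟨ab⟩ on Q: start {q0}
  [1] a ⇒ {q1}
  [2] b ⇒ ∅  — Q cannot continue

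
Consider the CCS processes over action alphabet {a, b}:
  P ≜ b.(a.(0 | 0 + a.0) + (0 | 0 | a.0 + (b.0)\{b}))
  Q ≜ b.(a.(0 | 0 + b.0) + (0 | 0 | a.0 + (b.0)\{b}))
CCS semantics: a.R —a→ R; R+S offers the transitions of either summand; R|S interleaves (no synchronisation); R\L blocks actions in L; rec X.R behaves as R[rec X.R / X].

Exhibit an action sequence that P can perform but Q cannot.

baa

P's transition system — 5 states:
  m0 = b.(a.(0 | 0 + a.0) + (0 | 0 | a.0 + (b.0)\{b})) has moves —b→ m1
  m1 = a.(0 | 0 + a.0) + (0 | 0 | a.0 + (b.0)\{b}) has moves —a→ m2, —a→ m3
  m2 = 0 | 0 + a.0 has moves —a→ m4
  m3 = 0 | 0 | 0 has moves (no moves)
  m4 = 0 has moves (no moves)
Q's transition system — 5 states:
  n0 = b.(a.(0 | 0 + b.0) + (0 | 0 | a.0 + (b.0)\{b})) has moves —b→ n1
  n1 = a.(0 | 0 + b.0) + (0 | 0 | a.0 + (b.0)\{b}) has moves —a→ n2, —a→ n3
  n2 = 0 | 0 + b.0 has moves —b→ n4
  n3 = 0 | 0 | 0 has moves (no moves)
  n4 = 0 has moves (no moves)
Trace ⟨baa⟩ through P, begin at {m0}:
  [1] b ⇒ {m1}
  [2] a ⇒ {m2, m3}
  [3] a ⇒ {m4}
  P completes σ.
Trace ⟨baa⟩ through Q, begin at {n0}:
  [1] b ⇒ {n1}
  [2] a ⇒ {n2, n3}
  [3] a ⇒ no successor for Q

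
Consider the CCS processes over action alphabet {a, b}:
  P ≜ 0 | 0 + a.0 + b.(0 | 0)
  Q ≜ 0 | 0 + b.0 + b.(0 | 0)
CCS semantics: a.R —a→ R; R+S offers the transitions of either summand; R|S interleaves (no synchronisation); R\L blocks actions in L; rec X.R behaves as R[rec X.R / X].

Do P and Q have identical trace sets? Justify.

NO — witness ⟨a⟩

LTS(P): 3 reachable states
  p0 = 0 | 0 + a.0 + b.(0 | 0) has moves -a-> p1, -b-> p2
  p1 = 0 has moves stopped
  p2 = 0 | 0 has moves stopped
LTS(Q): 3 reachable states
  q0 = 0 | 0 + b.0 + b.(0 | 0) has moves -b-> q1, -b-> q2
  q1 = 0 has moves stopped
  q2 = 0 | 0 has moves stopped
Run σ = ⟨a⟩ on P: start {p0}
  [1] a ⇒ {p1}
  ✓ P
Run σ = ⟨a⟩ on Q: start {q0}
  [1] a ⇒ ∅ (Q stuck)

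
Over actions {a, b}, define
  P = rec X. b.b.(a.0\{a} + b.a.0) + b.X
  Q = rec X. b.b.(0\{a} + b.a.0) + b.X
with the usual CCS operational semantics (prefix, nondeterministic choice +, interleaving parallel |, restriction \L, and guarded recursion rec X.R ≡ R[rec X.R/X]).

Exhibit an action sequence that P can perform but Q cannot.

bba

P's transition system — 6 states:
  u0 = rec X. b.b.(a.0\{a} + b.a.0) + b.X ⊢ ··b··> u0, ··b··> u1
  u1 = b.(a.0\{a} + b.a.0) ⊢ ··b··> u2
  u2 = a.0\{a} + b.a.0 ⊢ ··a··> u3, ··b··> u4
  u3 = 0\{a} ⊢ (no moves)
  u4 = a.0 ⊢ ··a··> u5
  u5 = 0 ⊢ (no moves)
Q's transition system — 5 states:
  v0 = rec X. b.b.(0\{a} + b.a.0) + b.X ⊢ ··b··> v0, ··b··> v1
  v1 = b.(0\{a} + b.a.0) ⊢ ··b··> v2
  v2 = 0\{a} + b.a.0 ⊢ ··b··> v3
  v3 = a.0 ⊢ ··a··> v4
  v4 = 0 ⊢ (no moves)
Executing bba from P (initial set {u0}):
  step 1 (b): {u0, u1}
  step 2 (b): {u0, u1, u2}
  step 3 (a): {u3}
  — P admits the full trace.
Executing bba from Q (initial set {v0}):
  step 1 (b): {v0, v1}
  step 2 (b): {v0, v1, v2}
  step 3 (a): no successor for Q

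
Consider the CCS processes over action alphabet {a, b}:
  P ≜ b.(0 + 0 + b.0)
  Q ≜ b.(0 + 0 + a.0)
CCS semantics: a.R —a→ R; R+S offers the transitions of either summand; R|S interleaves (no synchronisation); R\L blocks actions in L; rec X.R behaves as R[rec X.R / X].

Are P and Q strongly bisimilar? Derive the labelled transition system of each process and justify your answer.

P ≁ Q

P's transition system — 3 states:
  s0 = b.(0 + 0 + b.0) → =b=> s1
  s1 = 0 + 0 + b.0 → =b=> s2
  s2 = 0 → ∅
Q's transition system — 3 states:
  t0 = b.(0 + 0 + a.0) → =b=> t1
  t1 = 0 + 0 + a.0 → =a=> t2
  t2 = 0 → ∅
Coarsest stable partition (strong bisimilarity classes):
  B0 = {s0}
  B1 = {s1}
  B2 = {s2, t2}
  B3 = {t0}
  B4 = {t1}
s0 ∈ B0, t0 ∈ B3 → different blocks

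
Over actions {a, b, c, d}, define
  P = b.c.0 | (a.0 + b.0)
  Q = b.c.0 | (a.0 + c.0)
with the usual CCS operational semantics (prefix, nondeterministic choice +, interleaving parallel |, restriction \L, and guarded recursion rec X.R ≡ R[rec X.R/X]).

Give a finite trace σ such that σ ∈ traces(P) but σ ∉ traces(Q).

LTS(P): 6 reachable states
  u0 = b.c.0 | (a.0 + b.0) :: --a--▸ u1, --b--▸ u1, --b--▸ u2
  u1 = b.c.0 | 0 :: --b--▸ u3
  u2 = c.0 | (a.0 + b.0) :: --a--▸ u3, --b--▸ u3, --c--▸ u4
  u3 = c.0 | 0 :: --c--▸ u5
  u4 = 0 | (a.0 + b.0) :: --a--▸ u5, --b--▸ u5
  u5 = 0 | 0 :: deadlocked
LTS(Q): 6 reachable states
  v0 = b.c.0 | (a.0 + c.0) :: --a--▸ v1, --b--▸ v2, --c--▸ v1
  v1 = b.c.0 | 0 :: --b--▸ v3
  v2 = c.0 | (a.0 + c.0) :: --a--▸ v3, --c--▸ v3, --c--▸ v4
  v3 = c.0 | 0 :: --c--▸ v5
  v4 = 0 | (a.0 + c.0) :: --a--▸ v5, --c--▸ v5
  v5 = 0 | 0 :: deadlocked
Executing bb from P (initial set {u0}):
  step 1 (b): {u1, u2}
  step 2 (b): {u3}
  P completes σ.
Executing bb from Q (initial set {v0}):
  step 1 (b): {v2}
  step 2 (b): ∅ (Q stuck)

bb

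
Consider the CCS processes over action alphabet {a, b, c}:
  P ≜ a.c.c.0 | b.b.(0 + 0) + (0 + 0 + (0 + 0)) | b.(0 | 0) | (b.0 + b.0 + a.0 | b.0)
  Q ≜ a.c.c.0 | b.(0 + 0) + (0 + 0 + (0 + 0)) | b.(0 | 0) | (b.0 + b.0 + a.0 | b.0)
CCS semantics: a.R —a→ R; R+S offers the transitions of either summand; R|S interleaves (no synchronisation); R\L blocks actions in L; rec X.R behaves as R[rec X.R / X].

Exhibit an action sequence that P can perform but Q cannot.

abbc

LTS(P): 21 reachable states
  p0 = a.c.c.0 | b.b.(0 + 0) + (0 + 0 + (0 + 0)) | b.(0 | 0) | (b.0 + b.0 + a.0 | b.0) :: -a-> p1, -a-> p2, -b-> p3, -b-> p4, -b-> p5, -b-> p6
  p1 = (0 + 0 + (0 + 0)) | b.(0 | 0) | (0 | b.0) :: -b-> p7, -b-> p8
  p2 = c.c.0 | b.b.(0 + 0) :: -b-> p9, -c-> p10
  p3 = (0 + 0 + (0 + 0)) | (0 | 0) | (b.0 + b.0 + a.0 | b.0) :: -a-> p7, -b-> p11, -b-> p12
  p4 = (0 + 0 + (0 + 0)) | b.(0 | 0) | (a.0 | 0) :: -a-> p8, -b-> p11
  p5 = (0 + 0 + (0 + 0)) | b.(0 | 0) | 0 :: -b-> p12
  p6 = a.c.c.0 | b.(0 + 0) :: -a-> p9, -b-> p13
  p7 = (0 + 0 + (0 + 0)) | (0 | 0) | (0 | b.0) :: -b-> p14
  p8 = (0 + 0 + (0 + 0)) | b.(0 | 0) | (0 | 0) :: -b-> p14
  p9 = c.c.0 | b.(0 + 0) :: -b-> p15, -c-> p16
  p10 = c.0 | b.b.(0 + 0) :: -b-> p16, -c-> p17
  p11 = (0 + 0 + (0 + 0)) | (0 | 0) | (a.0 | 0) :: -a-> p14
  p12 = (0 + 0 + (0 + 0)) | (0 | 0) | 0 :: stopped
  p13 = a.c.c.0 | (0 + 0) :: -a-> p15
  p14 = (0 + 0 + (0 + 0)) | (0 | 0) | (0 | 0) :: stopped
  p15 = c.c.0 | (0 + 0) :: -c-> p18
  p16 = c.0 | b.(0 + 0) :: -b-> p18, -c-> p19
  p17 = 0 | b.b.(0 + 0) :: -b-> p19
  p18 = c.0 | (0 + 0) :: -c-> p20
  p19 = 0 | b.(0 + 0) :: -b-> p20
  p20 = 0 | (0 + 0) :: stopped
LTS(Q): 17 reachable states
  q0 = a.c.c.0 | b.(0 + 0) + (0 + 0 + (0 + 0)) | b.(0 | 0) | (b.0 + b.0 + a.0 | b.0) :: -a-> q1, -a-> q2, -b-> q3, -b-> q4, -b-> q5, -b-> q6
  q1 = (0 + 0 + (0 + 0)) | b.(0 | 0) | (0 | b.0) :: -b-> q7, -b-> q8
  q2 = c.c.0 | b.(0 + 0) :: -b-> q9, -c-> q10
  q3 = (0 + 0 + (0 + 0)) | (0 | 0) | (b.0 + b.0 + a.0 | b.0) :: -a-> q7, -b-> q11, -b-> q12
  q4 = (0 + 0 + (0 + 0)) | b.(0 | 0) | (a.0 | 0) :: -a-> q8, -b-> q11
  q5 = (0 + 0 + (0 + 0)) | b.(0 | 0) | 0 :: -b-> q12
  q6 = a.c.c.0 | (0 + 0) :: -a-> q9
  q7 = (0 + 0 + (0 + 0)) | (0 | 0) | (0 | b.0) :: -b-> q13
  q8 = (0 + 0 + (0 + 0)) | b.(0 | 0) | (0 | 0) :: -b-> q13
  q9 = c.c.0 | (0 + 0) :: -c-> q14
  q10 = c.0 | b.(0 + 0) :: -b-> q14, -c-> q15
  q11 = (0 + 0 + (0 + 0)) | (0 | 0) | (a.0 | 0) :: -a-> q13
  q12 = (0 + 0 + (0 + 0)) | (0 | 0) | 0 :: stopped
  q13 = (0 + 0 + (0 + 0)) | (0 | 0) | (0 | 0) :: stopped
  q14 = c.0 | (0 + 0) :: -c-> q16
  q15 = 0 | b.(0 + 0) :: -b-> q16
  q16 = 0 | (0 + 0) :: stopped
Executing abbc from P (initial set {p0}):
  [1] a ⇒ {p1, p2}
  [2] b ⇒ {p7, p8, p9}
  [3] b ⇒ {p14, p15}
  [4] c ⇒ {p18}
  — P admits the full trace.
Executing abbc from Q (initial set {q0}):
  [1] a ⇒ {q1, q2}
  [2] b ⇒ {q7, q8, q9}
  [3] b ⇒ {q13}
  [4] c ⇒ no successor for Q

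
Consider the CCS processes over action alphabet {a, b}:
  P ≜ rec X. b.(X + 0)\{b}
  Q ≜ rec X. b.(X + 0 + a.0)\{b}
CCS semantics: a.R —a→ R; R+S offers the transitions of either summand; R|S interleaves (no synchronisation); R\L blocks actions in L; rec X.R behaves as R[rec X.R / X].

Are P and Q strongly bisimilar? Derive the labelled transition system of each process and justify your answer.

Reachable graph of P (2 states):
  m0 = rec X. b.(X + 0)\{b} → ··b··> m1
  m1 = ((rec X. b.(X + 0)\{b}) + 0)\{b} → (no moves)
Reachable graph of Q (3 states):
  n0 = rec X. b.(X + 0 + a.0)\{b} → ··b··> n1
  n1 = ((rec X. b.(X + 0 + a.0)\{b}) + 0 + a.0)\{b} → ··a··> n2
  n2 = 0\{b} → (no moves)
Coarsest stable partition (strong bisimilarity classes):
  B0 = {m0}
  B1 = {m1, n2}
  B2 = {n0}
  B3 = {n1}
m0 ∈ B0, n0 ∈ B2 → different blocks

P ≁ Q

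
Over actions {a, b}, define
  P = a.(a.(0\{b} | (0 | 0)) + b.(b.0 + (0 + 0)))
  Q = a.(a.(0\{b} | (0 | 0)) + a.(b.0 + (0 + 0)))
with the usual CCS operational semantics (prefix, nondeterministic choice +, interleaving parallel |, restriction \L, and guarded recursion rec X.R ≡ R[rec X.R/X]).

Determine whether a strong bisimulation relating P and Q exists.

Reachable graph of P (5 states):
  p0 = a.(a.(0\{b} | (0 | 0)) + b.(b.0 + (0 + 0))) has moves =a=> p1
  p1 = a.(0\{b} | (0 | 0)) + b.(b.0 + (0 + 0)) has moves =a=> p2, =b=> p3
  p2 = 0\{b} | (0 | 0) has moves ∅
  p3 = b.0 + (0 + 0) has moves =b=> p4
  p4 = 0 has moves ∅
Reachable graph of Q (5 states):
  q0 = a.(a.(0\{b} | (0 | 0)) + a.(b.0 + (0 + 0))) has moves =a=> q1
  q1 = a.(0\{b} | (0 | 0)) + a.(b.0 + (0 + 0)) has moves =a=> q2, =a=> q3
  q2 = 0\{b} | (0 | 0) has moves ∅
  q3 = b.0 + (0 + 0) has moves =b=> q4
  q4 = 0 has moves ∅
Partition-refinement fixed point:
  B0 = {p0}
  B1 = {p1}
  B2 = {p2, p4, q2, q4}
  B3 = {p3, q3}
  B4 = {q0}
  B5 = {q1}
p0 ∈ B0, q0 ∈ B4 → different blocks

not bisimilar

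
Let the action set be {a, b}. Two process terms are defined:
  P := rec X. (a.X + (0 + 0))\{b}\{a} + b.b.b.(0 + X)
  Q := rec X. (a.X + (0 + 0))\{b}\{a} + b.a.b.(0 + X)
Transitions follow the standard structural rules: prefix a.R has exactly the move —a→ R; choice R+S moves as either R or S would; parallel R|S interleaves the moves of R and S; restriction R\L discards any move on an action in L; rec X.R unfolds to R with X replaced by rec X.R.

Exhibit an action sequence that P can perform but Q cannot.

bb

LTS(P): 4 reachable states
  u0 = rec X. (a.X + (0 + 0))\{b}\{a} + b.b.b.(0 + X) :: —b→ u1
  u1 = b.b.(0 + (rec X. (a.X + (0 + 0))\{b}\{a} + b.b.b.(0 + X))) :: —b→ u2
  u2 = b.(0 + (rec X. (a.X + (0 + 0))\{b}\{a} + b.b.b.(0 + X))) :: —b→ u3
  u3 = 0 + (rec X. (a.X + (0 + 0))\{b}\{a} + b.b.b.(0 + X)) :: —b→ u1
LTS(Q): 4 reachable states
  v0 = rec X. (a.X + (0 + 0))\{b}\{a} + b.a.b.(0 + X) :: —b→ v1
  v1 = a.b.(0 + (rec X. (a.X + (0 + 0))\{b}\{a} + b.a.b.(0 + X))) :: —a→ v2
  v2 = b.(0 + (rec X. (a.X + (0 + 0))\{b}\{a} + b.a.b.(0 + X))) :: —b→ v3
  v3 = 0 + (rec X. (a.X + (0 + 0))\{b}\{a} + b.a.b.(0 + X)) :: —b→ v1
Executing bb from P (initial set {u0}):
  [1] b ⇒ {u1}
  [2] b ⇒ {u2}
  P completes σ.
Executing bb from Q (initial set {v0}):
  [1] b ⇒ {v1}
  [2] b ⇒ no successor for Q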